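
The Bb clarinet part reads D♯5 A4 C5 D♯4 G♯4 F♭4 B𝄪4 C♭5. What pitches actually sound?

Written C4 on the Bb clarinet sounds as Bb3, a major second lower; apply that shift to every note.
D#5 -> C#5
A4 -> G4
C5 -> Bb4
D#4 -> C#4
G#4 -> F#4
Fb4 -> Ebb4
B##4 -> A##4
Cb5 -> Bbb4

C#5 G4 Bb4 C#4 F#4 Ebb4 A##4 Bbb4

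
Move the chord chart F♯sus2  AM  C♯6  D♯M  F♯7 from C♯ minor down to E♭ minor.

Absus2 CbM Eb6 FM Ab7

C♯ minor down to E♭ minor is an augmented sixth; each chord root moves by that interval while the quality stays the same.
F♯sus2: root F♯ down an augmented sixth → Ab, giving Absus2.
AM: root A down an augmented sixth → Cb, giving CbM.
C♯6: root C♯ down an augmented sixth → Eb, giving Eb6.
D♯M: root D♯ down an augmented sixth → F, giving FM.
F♯7: root F♯ down an augmented sixth → Ab, giving Ab7.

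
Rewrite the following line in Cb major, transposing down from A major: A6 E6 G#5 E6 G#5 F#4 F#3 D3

A major to Cb major down is an augmented sixth, so every note moves down by that interval.
A6 to Cb6
E6 to Gb5
G#5 to Bb4
E6 to Gb5
G#5 to Bb4
F#4 to Ab3
F#3 to Ab2
D3 to Fb2

Cb6 Gb5 Bb4 Gb5 Bb4 Ab3 Ab2 Fb2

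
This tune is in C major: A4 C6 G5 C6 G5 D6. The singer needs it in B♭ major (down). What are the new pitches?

C major to B♭ major down is a major second, so every note moves down by that interval.
A4 gives G4
C6 gives Bb5
G5 gives F5
C6 gives Bb5
G5 gives F5
D6 gives C6

G4 Bb5 F5 Bb5 F5 C6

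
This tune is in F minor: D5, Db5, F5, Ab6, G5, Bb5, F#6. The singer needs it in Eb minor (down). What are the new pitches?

From F down to Eb is a major second; apply that to each pitch.
D5 → C5
Db5 → Cb5
F5 → Eb5
Ab6 → Gb6
G5 → F5
Bb5 → Ab5
F#6 → E6

C5 Cb5 Eb5 Gb6 F5 Ab5 E6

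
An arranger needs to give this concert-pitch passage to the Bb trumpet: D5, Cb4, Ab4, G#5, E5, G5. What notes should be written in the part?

E5 Db4 Bb4 A#5 F#5 A5

The Bb trumpet sounds a major second below written, so the written part must be a major second above concert — transpose each note up.
D5 becomes E5
Cb4 becomes Db4
Ab4 becomes Bb4
G#5 becomes A#5
E5 becomes F#5
G5 becomes A5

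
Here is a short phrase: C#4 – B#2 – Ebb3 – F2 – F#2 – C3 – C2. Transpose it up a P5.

C#4 becomes G#4
B#2 becomes F##3
Ebb3 becomes Bbb3
F2 becomes C3
F#2 becomes C#3
C3 becomes G3
C2 becomes G2

G#4 F##3 Bbb3 C3 C#3 G3 G2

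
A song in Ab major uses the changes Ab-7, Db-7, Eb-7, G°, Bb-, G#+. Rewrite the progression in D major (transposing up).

D-7 G-7 A-7 C#° E- C##+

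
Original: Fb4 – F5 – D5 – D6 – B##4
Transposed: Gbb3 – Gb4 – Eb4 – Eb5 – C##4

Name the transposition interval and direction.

down a major seventh

From Fb4 to Gbb3 is 7 letter names — a seventh of some quality.
Gbb3 to Fb4 is 11 semitones, which makes it a major seventh; the second version is lower, so the direction is down.
Checking another pair — B##4 → C##4 — gives the same interval.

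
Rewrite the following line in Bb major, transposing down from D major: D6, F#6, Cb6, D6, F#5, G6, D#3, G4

Bb5 D6 Abb5 Bb5 D5 Eb6 B2 Eb4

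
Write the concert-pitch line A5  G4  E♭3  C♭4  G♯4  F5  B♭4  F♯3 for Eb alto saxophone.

The Eb alto saxophone sounds a major sixth below written, so the written part must be a major sixth above concert — transpose each note up.
A5 → F#6
G4 → E5
Eb3 → C4
Cb4 → Ab4
G#4 → E#5
F5 → D6
Bb4 → G5
F#3 → D#4

F#6 E5 C4 Ab4 E#5 D6 G5 D#4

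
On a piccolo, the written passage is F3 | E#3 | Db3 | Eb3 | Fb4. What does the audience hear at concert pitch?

The piccolo sounds a perfect octave above written, so transpose each written note up a perfect octave.
F3 becomes F4
E#3 becomes E#4
Db3 becomes Db4
Eb3 becomes Eb4
Fb4 becomes Fb5

F4 E#4 Db4 Eb4 Fb5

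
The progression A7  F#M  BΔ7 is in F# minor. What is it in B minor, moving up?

D7 BM EΔ7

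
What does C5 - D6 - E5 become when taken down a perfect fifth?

C5 → F4
D6 → G5
E5 → A4

F4 G5 A4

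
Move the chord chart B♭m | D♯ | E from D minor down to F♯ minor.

Dm F## G#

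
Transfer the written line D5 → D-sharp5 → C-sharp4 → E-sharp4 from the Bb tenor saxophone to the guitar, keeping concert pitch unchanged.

C5 C#5 B3 D#4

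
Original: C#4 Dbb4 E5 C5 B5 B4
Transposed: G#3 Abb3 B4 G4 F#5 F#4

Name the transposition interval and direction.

From C#4 to G#3 is 4 letter names — a fourth of some quality.
G#3 to C#4 is 5 semitones, which makes it a perfect fourth; the second version is lower, so the direction is down.
Checking another pair — B4 → F#4 — gives the same interval.

down a perfect fourth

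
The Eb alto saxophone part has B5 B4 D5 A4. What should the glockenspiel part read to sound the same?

D3 D2 F2 C2

First find concert pitch: the Eb alto saxophone sounds a major sixth below written, so B5 B4 D5 A4 sounds D5 D4 F4 C4.
Then write for glockenspiel: it sounds a perfect fifteenth above written, so the part must be a perfect fifteenth below concert.
D5 → D3
D4 → D2
F4 → F2
C4 → C2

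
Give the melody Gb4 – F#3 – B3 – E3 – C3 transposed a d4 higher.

Cbb5 Bb3 Eb4 Ab3 Fb3

Gb4 up a diminished fourth is Cbb5.
F#3 up a diminished fourth is Bb3.
B3: a fourth up reaches E, and 4 semitones makes it Eb4.
E3 up a diminished fourth is Ab3.
A diminished fourth up from C3 gives Fb3.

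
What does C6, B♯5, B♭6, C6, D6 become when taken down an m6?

E5 D##5 D6 E5 F#5

C6 becomes E5
B#5 becomes D##5
Bb6 becomes D6
C6 becomes E5
D6 becomes F#5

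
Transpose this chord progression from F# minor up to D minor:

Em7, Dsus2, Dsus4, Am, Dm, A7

Cm7 Bbsus2 Bbsus4 Fm Bbm F7

F# minor up to D minor is a minor sixth; each chord root moves by that interval while the quality stays the same.
Em7: root E up a minor sixth → C, giving Cm7.
Dsus2: root D up a minor sixth → Bb, giving Bbsus2.
Dsus4: root D up a minor sixth → Bb, giving Bbsus4.
Am: root A up a minor sixth → F, giving Fm.
Dm: root D up a minor sixth → Bb, giving Bbm.
A7: root A up a minor sixth → F, giving F7.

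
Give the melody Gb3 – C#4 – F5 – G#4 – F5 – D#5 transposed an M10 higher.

Gb3 gives Bb4
C#4 gives E#5
F5 gives A6
G#4 gives B#5
F5 gives A6
D#5 gives F##6

Bb4 E#5 A6 B#5 A6 F##6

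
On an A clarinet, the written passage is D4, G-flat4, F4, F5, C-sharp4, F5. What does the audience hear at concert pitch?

Written C4 on the A clarinet sounds as A3, a minor third lower; apply that shift to every note.
D4 becomes B3
Gb4 becomes Eb4
F4 becomes D4
F5 becomes D5
C#4 becomes A#3
F5 becomes D5

B3 Eb4 D4 D5 A#3 D5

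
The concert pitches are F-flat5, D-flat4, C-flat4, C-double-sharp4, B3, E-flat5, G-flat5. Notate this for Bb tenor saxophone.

Gb6 Eb5 Db5 D##5 C#5 F6 Ab6

The Bb tenor saxophone sounds a major ninth below written, so the written part must be a major ninth above concert — transpose each note up.
Fb5 to Gb6
Db4 to Eb5
Cb4 to Db5
C##4 to D##5
B3 to C#5
Eb5 to F6
Gb5 to Ab6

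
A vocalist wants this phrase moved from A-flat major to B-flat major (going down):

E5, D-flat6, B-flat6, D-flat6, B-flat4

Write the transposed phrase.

F#4 Eb5 C6 Eb5 C4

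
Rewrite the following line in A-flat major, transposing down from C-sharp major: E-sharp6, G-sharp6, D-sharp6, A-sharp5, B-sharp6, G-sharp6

C-sharp major to A-flat major down is an augmented third, so every note moves down by that interval.
E#6 to C6
G#6 to Eb6
D#6 to Bb5
A#5 to F5
B#6 to G6
G#6 to Eb6

C6 Eb6 Bb5 F5 G6 Eb6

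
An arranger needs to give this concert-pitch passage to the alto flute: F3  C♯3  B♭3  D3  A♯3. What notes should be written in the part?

Bb3 F#3 Eb4 G3 D#4

Written C4 sounds as G3 on the alto flute, so concert pitches are written a perfect fourth up.
F3 gives Bb3
C#3 gives F#3
Bb3 gives Eb4
D3 gives G3
A#3 gives D#4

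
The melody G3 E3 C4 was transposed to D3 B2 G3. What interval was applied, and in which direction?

down a perfect fourth

Take the first pair: G3 → D3. G to D spans 4 letter names, so the interval is some kind of fourth.
D3 to G3 is 5 semitones, which makes it a perfect fourth; the second version is lower, so the direction is down.
Checking another pair — C4 → G3 — gives the same interval.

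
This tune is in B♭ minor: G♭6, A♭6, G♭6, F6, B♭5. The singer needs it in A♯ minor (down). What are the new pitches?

F#6 G#6 F#6 E#6 A#5

B♭ minor to A♯ minor down is a diminished second, so every note moves down by that interval.
Gb6 gives F#6
Ab6 gives G#6
Gb6 gives F#6
F6 gives E#6
Bb5 gives A#5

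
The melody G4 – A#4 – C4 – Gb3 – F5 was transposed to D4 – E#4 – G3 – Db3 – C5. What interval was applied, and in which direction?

Take the first pair: G4 → D4. G to D spans 4 letter names, so the interval is some kind of fourth.
D4 to G4 is 5 semitones, which makes it a perfect fourth; the second version is lower, so the direction is down.
Checking another pair — F5 → C5 — gives the same interval.

down a perfect fourth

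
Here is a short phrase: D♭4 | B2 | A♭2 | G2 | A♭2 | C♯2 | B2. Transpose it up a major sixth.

Bb4 G#3 F3 E3 F3 A#2 G#3

Db4 → Bb4
B2 → G#3
Ab2 → F3
G2 → E3
Ab2 → F3
C#2 → A#2
B2 → G#3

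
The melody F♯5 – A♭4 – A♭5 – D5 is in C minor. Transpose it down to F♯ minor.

B#4 D4 D5 G#4

From C down to F♯ is a diminished fifth; apply that to each pitch.
F#5 becomes B#4
Ab4 becomes D4
Ab5 becomes D5
D5 becomes G#4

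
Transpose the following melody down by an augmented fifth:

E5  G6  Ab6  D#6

Ab4 Cb6 Dbb6 G5

E5 down an augmented fifth is Ab4.
G6: a fifth down reaches C, and 8 semitones makes it Cb6.
An augmented fifth down from Ab6 gives Dbb6.
An augmented fifth down from D#6 gives G5.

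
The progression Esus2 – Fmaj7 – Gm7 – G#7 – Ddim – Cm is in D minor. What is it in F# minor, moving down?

G#sus2 Amaj7 Bm7 B#7 F#dim Em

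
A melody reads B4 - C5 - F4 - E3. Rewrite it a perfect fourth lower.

F#4 G4 C4 B2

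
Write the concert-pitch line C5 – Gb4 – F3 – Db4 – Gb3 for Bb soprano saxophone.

The Bb soprano saxophone sounds a major second below written, so the written part must be a major second above concert — transpose each note up.
C5 to D5
Gb4 to Ab4
F3 to G3
Db4 to Eb4
Gb3 to Ab3

D5 Ab4 G3 Eb4 Ab3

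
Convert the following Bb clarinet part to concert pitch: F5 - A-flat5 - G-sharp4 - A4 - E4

Written C4 on the Bb clarinet sounds as Bb3, a major second lower; apply that shift to every note.
F5 → Eb5
Ab5 → Gb5
G#4 → F#4
A4 → G4
E4 → D4

Eb5 Gb5 F#4 G4 D4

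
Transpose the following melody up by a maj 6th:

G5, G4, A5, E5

G5 becomes E6
G4 becomes E5
A5 becomes F#6
E5 becomes C#6

E6 E5 F#6 C#6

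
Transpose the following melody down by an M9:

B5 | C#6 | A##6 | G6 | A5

B5: a ninth down reaches A, and 14 semitones makes it A4.
C#6: a ninth down reaches B, and 14 semitones makes it B4.
A major ninth down from A##6 gives G##5.
G6: a ninth down reaches F, and 14 semitones makes it F5.
A major ninth down from A5 gives G4.

A4 B4 G##5 F5 G4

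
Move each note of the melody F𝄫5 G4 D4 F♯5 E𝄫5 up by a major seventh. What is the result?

Ebb6 F#5 C#5 E#6 Db6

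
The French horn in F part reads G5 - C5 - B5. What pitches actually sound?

C5 F4 E5

The French horn in F sounds a perfect fifth below written, so transpose each written note down a perfect fifth.
G5 becomes C5
C5 becomes F4
B5 becomes E5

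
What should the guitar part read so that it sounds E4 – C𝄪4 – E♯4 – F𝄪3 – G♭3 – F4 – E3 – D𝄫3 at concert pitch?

E5 C##5 E#5 F##4 Gb4 F5 E4 Dbb4

Written C4 sounds as C3 on the guitar, so concert pitches are written a perfect octave up.
E4 to E5
C##4 to C##5
E#4 to E#5
F##3 to F##4
Gb3 to Gb4
F4 to F5
E3 to E4
Dbb3 to Dbb4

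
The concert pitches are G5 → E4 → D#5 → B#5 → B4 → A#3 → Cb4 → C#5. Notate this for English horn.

D6 B4 A#5 F##6 F#5 E#4 Gb4 G#5

The English horn sounds a perfect fifth below written, so the written part must be a perfect fifth above concert — transpose each note up.
G5 -> D6
E4 -> B4
D#5 -> A#5
B#5 -> F##6
B4 -> F#5
A#3 -> E#4
Cb4 -> Gb4
C#5 -> G#5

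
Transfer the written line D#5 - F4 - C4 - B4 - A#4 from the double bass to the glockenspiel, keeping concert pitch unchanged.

D#2 F1 C1 B1 A#1

First find concert pitch: the double bass sounds a perfect octave below written, so D#5 F4 C4 B4 A#4 sounds D#4 F3 C3 B3 A#3.
Then write for glockenspiel: it sounds a perfect fifteenth above written, so the part must be a perfect fifteenth below concert.
D#4 → D#2
F3 → F1
C3 → C1
B3 → B1
A#3 → A#1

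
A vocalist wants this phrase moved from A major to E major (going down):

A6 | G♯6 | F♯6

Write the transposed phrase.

A major to E major down is a perfect fourth, so every note moves down by that interval.
A6 becomes E6
G#6 becomes D#6
F#6 becomes C#6

E6 D#6 C#6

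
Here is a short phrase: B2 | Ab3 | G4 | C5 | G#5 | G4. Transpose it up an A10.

D##4 C#5 B#5 E#6 B##6 B#5

B2 becomes D##4
Ab3 becomes C#5
G4 becomes B#5
C5 becomes E#6
G#5 becomes B##6
G4 becomes B#5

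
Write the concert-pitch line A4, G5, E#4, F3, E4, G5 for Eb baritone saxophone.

Written C4 sounds as Eb2 on the Eb baritone saxophone, so concert pitches are written a major thirteenth up.
A4 becomes F#6
G5 becomes E7
E#4 becomes C##6
F3 becomes D5
E4 becomes C#6
G5 becomes E7

F#6 E7 C##6 D5 C#6 E7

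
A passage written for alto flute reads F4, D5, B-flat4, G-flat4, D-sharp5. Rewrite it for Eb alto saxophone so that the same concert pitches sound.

A4 F#5 D5 Bb4 F##5

First find concert pitch: the alto flute sounds a perfect fourth below written, so F4 D5 B-flat4 G-flat4 D-sharp5 sounds C4 A4 F4 Db4 A#4.
Then write for Eb alto saxophone: it sounds a major sixth below written, so the part must be a major sixth above concert.
C4 → A4
A4 → F#5
F4 → D5
Db4 → Bb4
A#4 → F##5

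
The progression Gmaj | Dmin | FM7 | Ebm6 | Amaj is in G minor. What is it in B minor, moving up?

Bmaj F#min AM7 Gm6 C#maj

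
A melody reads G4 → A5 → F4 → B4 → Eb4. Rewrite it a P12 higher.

D6 E7 C6 F#6 Bb5

G4 to D6
A5 to E7
F4 to C6
B4 to F#6
Eb4 to Bb5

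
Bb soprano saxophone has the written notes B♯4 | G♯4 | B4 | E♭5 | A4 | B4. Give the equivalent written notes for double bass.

A#5 F#5 A5 Db6 G5 A5

First find concert pitch: the Bb soprano saxophone sounds a major second below written, so B♯4 G♯4 B4 E♭5 A4 B4 sounds A#4 F#4 A4 Db5 G4 A4.
Then write for double bass: it sounds a perfect octave below written, so the part must be a perfect octave above concert.
A#4 → A#5
F#4 → F#5
A4 → A5
Db5 → Db6
G4 → G5
A4 → A5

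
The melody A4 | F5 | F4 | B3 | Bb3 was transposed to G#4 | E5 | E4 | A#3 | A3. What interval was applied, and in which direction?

down a minor second

Take the first pair: A4 → G#4. A to G spans 2 letter names, so the interval is some kind of second.
G#4 to A4 is 1 semitone, which makes it a minor second; the second version is lower, so the direction is down.
Checking another pair — Bb3 → A3 — gives the same interval.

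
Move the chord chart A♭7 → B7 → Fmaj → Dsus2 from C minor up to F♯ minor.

D7 E#7 Bmaj G#sus2

C minor up to F♯ minor is an augmented fourth; each chord root moves by that interval while the quality stays the same.
A♭7: root A♭ up an augmented fourth → D, giving D7.
B7: root B up an augmented fourth → E#, giving E#7.
Fmaj: root F up an augmented fourth → B, giving Bmaj.
Dsus2: root D up an augmented fourth → G#, giving G#sus2.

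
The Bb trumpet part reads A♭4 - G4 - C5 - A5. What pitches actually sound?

Written C4 on the Bb trumpet sounds as Bb3, a major second lower; apply that shift to every note.
Ab4 to Gb4
G4 to F4
C5 to Bb4
A5 to G5

Gb4 F4 Bb4 G5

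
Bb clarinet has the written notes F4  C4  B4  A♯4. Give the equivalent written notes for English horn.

First find concert pitch: the Bb clarinet sounds a major second below written, so F4 C4 B4 A♯4 sounds Eb4 Bb3 A4 G#4.
Then write for English horn: it sounds a perfect fifth below written, so the part must be a perfect fifth above concert.
Eb4 → Bb4
Bb3 → F4
A4 → E5
G#4 → D#5

Bb4 F4 E5 D#5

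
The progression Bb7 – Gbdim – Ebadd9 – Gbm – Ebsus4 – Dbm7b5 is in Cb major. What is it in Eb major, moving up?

D7 Bbdim Gadd9 Bbm Gsus4 Fm7b5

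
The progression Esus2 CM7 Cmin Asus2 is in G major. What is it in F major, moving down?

Dsus2 BbM7 Bbmin Gsus2

G major down to F major is a major second; each chord root moves by that interval while the quality stays the same.
Esus2: root E down a major second → D, giving Dsus2.
CM7: root C down a major second → Bb, giving BbM7.
Cmin: root C down a major second → Bb, giving Bbmin.
Asus2: root A down a major second → G, giving Gsus2.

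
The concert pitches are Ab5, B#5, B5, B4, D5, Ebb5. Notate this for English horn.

Eb6 F##6 F#6 F#5 A5 Bbb5

The English horn sounds a perfect fifth below written, so the written part must be a perfect fifth above concert — transpose each note up.
Ab5 gives Eb6
B#5 gives F##6
B5 gives F#6
B4 gives F#5
D5 gives A5
Ebb5 gives Bbb5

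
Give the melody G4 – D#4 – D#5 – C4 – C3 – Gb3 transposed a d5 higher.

G4 becomes Db5
D#4 becomes A4
D#5 becomes A5
C4 becomes Gb4
C3 becomes Gb3
Gb3 becomes Dbb4

Db5 A4 A5 Gb4 Gb3 Dbb4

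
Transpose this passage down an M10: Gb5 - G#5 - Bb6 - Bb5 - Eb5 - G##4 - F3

Gb5 to Ebb4
G#5 to E4
Bb6 to Gb5
Bb5 to Gb4
Eb5 to Cb4
G##4 to E#3
F3 to Db2

Ebb4 E4 Gb5 Gb4 Cb4 E#3 Db2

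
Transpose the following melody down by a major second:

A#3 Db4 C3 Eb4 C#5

A#3 -> G#3
Db4 -> Cb4
C3 -> Bb2
Eb4 -> Db4
C#5 -> B4

G#3 Cb4 Bb2 Db4 B4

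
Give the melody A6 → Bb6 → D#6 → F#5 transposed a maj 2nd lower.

A6 gives G6
Bb6 gives Ab6
D#6 gives C#6
F#5 gives E5

G6 Ab6 C#6 E5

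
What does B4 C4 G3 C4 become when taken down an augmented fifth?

Eb4 Fb3 Cb3 Fb3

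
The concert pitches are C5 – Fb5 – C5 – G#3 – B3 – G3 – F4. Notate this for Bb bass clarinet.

The Bb bass clarinet sounds a major ninth below written, so the written part must be a major ninth above concert — transpose each note up.
C5 becomes D6
Fb5 becomes Gb6
C5 becomes D6
G#3 becomes A#4
B3 becomes C#5
G3 becomes A4
F4 becomes G5

D6 Gb6 D6 A#4 C#5 A4 G5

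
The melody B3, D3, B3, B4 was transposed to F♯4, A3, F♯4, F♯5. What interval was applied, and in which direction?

up a perfect fifth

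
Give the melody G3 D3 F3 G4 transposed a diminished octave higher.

Gb4 Db4 Fb4 Gb5

G3 to Gb4
D3 to Db4
F3 to Fb4
G4 to Gb5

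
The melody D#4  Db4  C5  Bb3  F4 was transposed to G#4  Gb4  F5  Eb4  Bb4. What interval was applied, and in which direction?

From D#4 to G#4 is 4 letter names — a fourth of some quality.
D#4 to G#4 is 5 semitones, which makes it a perfect fourth; the second version is higher, so the direction is up.
Checking another pair — F4 → Bb4 — gives the same interval.

up a perfect fourth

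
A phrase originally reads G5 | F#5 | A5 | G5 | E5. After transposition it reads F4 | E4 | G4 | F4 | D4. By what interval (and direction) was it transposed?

From G5 to F4 is 9 letter names — a ninth of some quality.
F4 to G5 is 14 semitones, which makes it a major ninth; the second version is lower, so the direction is down.
Checking another pair — E5 → D4 — gives the same interval.

down a major ninth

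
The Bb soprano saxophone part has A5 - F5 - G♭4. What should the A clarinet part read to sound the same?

Bb5 Gb5 Abb4

First find concert pitch: the Bb soprano saxophone sounds a major second below written, so A5 F5 G♭4 sounds G5 Eb5 Fb4.
Then write for A clarinet: it sounds a minor third below written, so the part must be a minor third above concert.
G5 → Bb5
Eb5 → Gb5
Fb4 → Abb4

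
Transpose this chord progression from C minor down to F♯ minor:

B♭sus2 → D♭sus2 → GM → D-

Esus2 Gsus2 C#M G#-

C minor down to F♯ minor is a diminished fifth; each chord root moves by that interval while the quality stays the same.
B♭sus2: root B♭ down a diminished fifth → E, giving Esus2.
D♭sus2: root D♭ down a diminished fifth → G, giving Gsus2.
GM: root G down a diminished fifth → C#, giving C#M.
D-: root D down a diminished fifth → G#, giving G#-.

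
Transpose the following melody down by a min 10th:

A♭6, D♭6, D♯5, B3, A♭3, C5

F5 Bb4 B#3 G#2 F2 A3

Ab6 -> F5
Db6 -> Bb4
D#5 -> B#3
B3 -> G#2
Ab3 -> F2
C5 -> A3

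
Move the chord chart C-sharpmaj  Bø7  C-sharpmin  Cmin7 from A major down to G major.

A major down to G major is a major second; each chord root moves by that interval while the quality stays the same.
C-sharpmaj: root C-sharp down a major second → B, giving Bmaj.
Bø7: root B down a major second → A, giving Aø7.
C-sharpmin: root C-sharp down a major second → B, giving Bmin.
Cmin7: root C down a major second → Bb, giving Bbmin7.

Bmaj Aø7 Bmin Bbmin7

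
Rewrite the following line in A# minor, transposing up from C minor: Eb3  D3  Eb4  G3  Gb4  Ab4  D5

C#4 B#3 C#5 E#4 E5 F#5 B#5

From C up to A# is an augmented sixth; apply that to each pitch.
Eb3 → C#4
D3 → B#3
Eb4 → C#5
G3 → E#4
Gb4 → E5
Ab4 → F#5
D5 → B#5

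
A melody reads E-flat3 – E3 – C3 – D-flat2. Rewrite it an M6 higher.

Eb3 to C4
E3 to C#4
C3 to A3
Db2 to Bb2

C4 C#4 A3 Bb2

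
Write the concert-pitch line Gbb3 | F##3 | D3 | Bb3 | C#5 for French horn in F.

Dbb4 C##4 A3 F4 G#5

Written C4 sounds as F3 on the French horn in F, so concert pitches are written a perfect fifth up.
Gbb3 becomes Dbb4
F##3 becomes C##4
D3 becomes A3
Bb3 becomes F4
C#5 becomes G#5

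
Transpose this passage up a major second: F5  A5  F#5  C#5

G5 B5 G#5 D#5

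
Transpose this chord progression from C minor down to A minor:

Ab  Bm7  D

F G#m7 B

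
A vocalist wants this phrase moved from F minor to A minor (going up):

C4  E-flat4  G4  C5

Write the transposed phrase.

E4 G4 B4 E5

From F up to A is a major third; apply that to each pitch.
C4 -> E4
Eb4 -> G4
G4 -> B4
C5 -> E5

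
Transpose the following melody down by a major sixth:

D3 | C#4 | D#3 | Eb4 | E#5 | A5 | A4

F2 E3 F#2 Gb3 G#4 C5 C4

D3 down a major sixth is F2.
C#4: a sixth down reaches E, and 9 semitones makes it E3.
D#3 down a major sixth is F#2.
Eb4: a sixth down reaches G, and 9 semitones makes it Gb3.
E#5 down a major sixth is G#4.
A5 down a major sixth is C5.
A4: a sixth down reaches C, and 9 semitones makes it C4.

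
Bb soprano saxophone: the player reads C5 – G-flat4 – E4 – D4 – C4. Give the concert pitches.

Written C4 on the Bb soprano saxophone sounds as Bb3, a major second lower; apply that shift to every note.
C5 to Bb4
Gb4 to Fb4
E4 to D4
D4 to C4
C4 to Bb3

Bb4 Fb4 D4 C4 Bb3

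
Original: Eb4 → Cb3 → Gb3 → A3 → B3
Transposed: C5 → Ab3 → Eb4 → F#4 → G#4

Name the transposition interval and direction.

up a major sixth

From Eb4 to C5 is 6 letter names — a sixth of some quality.
Eb4 to C5 is 9 semitones, which makes it a major sixth; the second version is higher, so the direction is up.
Checking another pair — B3 → G#4 — gives the same interval.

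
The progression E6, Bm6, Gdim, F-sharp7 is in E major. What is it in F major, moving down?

F6 Cm6 Abdim G7

E major down to F major is a major seventh; each chord root moves by that interval while the quality stays the same.
E6: root E down a major seventh → F, giving F6.
Bm6: root B down a major seventh → C, giving Cm6.
Gdim: root G down a major seventh → Ab, giving Abdim.
F-sharp7: root F-sharp down a major seventh → G, giving G7.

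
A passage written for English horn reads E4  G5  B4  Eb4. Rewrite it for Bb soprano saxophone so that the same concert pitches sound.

B3 D5 F#4 Bb3

First find concert pitch: the English horn sounds a perfect fifth below written, so E4 G5 B4 Eb4 sounds A3 C5 E4 Ab3.
Then write for Bb soprano saxophone: it sounds a major second below written, so the part must be a major second above concert.
A3 → B3
C5 → D5
E4 → F#4
Ab3 → Bb3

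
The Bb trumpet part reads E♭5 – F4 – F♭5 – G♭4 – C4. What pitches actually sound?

Db5 Eb4 Ebb5 Fb4 Bb3

The Bb trumpet sounds a major second below written, so transpose each written note down a major second.
Eb5 becomes Db5
F4 becomes Eb4
Fb5 becomes Ebb5
Gb4 becomes Fb4
C4 becomes Bb3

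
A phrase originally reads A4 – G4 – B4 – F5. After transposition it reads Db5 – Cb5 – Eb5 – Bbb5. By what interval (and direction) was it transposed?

Take the first pair: A4 → Db5. A to D spans 4 letter names, so the interval is some kind of fourth.
A4 to Db5 is 4 semitones, which makes it a diminished fourth; the second version is higher, so the direction is up.
Checking another pair — F5 → Bbb5 — gives the same interval.

up a diminished fourth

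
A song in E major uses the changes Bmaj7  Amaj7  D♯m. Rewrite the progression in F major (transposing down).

Cmaj7 Bbmaj7 Em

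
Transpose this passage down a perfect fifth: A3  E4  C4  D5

A3 down a perfect fifth is D3.
A perfect fifth down from E4 gives A3.
C4: a fifth down reaches F, and 7 semitones makes it F3.
A perfect fifth down from D5 gives G4.

D3 A3 F3 G4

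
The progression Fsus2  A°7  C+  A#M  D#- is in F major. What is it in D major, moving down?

Dsus2 F#°7 A+ F##M B#-

F major down to D major is a minor third; each chord root moves by that interval while the quality stays the same.
Fsus2: root F down a minor third → D, giving Dsus2.
A°7: root A down a minor third → F#, giving F#°7.
C+: root C down a minor third → A, giving A+.
A#M: root A# down a minor third → F##, giving F##M.
D#-: root D# down a minor third → B#, giving B#-.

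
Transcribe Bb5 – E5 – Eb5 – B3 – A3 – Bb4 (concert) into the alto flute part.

The alto flute sounds a perfect fourth below written, so the written part must be a perfect fourth above concert — transpose each note up.
Bb5 gives Eb6
E5 gives A5
Eb5 gives Ab5
B3 gives E4
A3 gives D4
Bb4 gives Eb5

Eb6 A5 Ab5 E4 D4 Eb5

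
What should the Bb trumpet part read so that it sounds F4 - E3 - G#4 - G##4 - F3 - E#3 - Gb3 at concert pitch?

G4 F#3 A#4 A##4 G3 F##3 Ab3

Written C4 sounds as Bb3 on the Bb trumpet, so concert pitches are written a major second up.
F4 → G4
E3 → F#3
G#4 → A#4
G##4 → A##4
F3 → G3
E#3 → F##3
Gb3 → Ab3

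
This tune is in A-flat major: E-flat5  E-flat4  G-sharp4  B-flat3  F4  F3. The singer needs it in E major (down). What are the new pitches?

From A-flat down to E is a diminished fourth; apply that to each pitch.
Eb5 becomes B4
Eb4 becomes B3
G#4 becomes D##4
Bb3 becomes F#3
F4 becomes C#4
F3 becomes C#3

B4 B3 D##4 F#3 C#4 C#3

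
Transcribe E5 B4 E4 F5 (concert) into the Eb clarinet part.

Written C4 sounds as Eb4 on the Eb clarinet, so concert pitches are written a minor third down.
E5 becomes C#5
B4 becomes G#4
E4 becomes C#4
F5 becomes D5

C#5 G#4 C#4 D5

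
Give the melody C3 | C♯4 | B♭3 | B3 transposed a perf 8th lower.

C2 C#3 Bb2 B2

A perfect octave down from C3 gives C2.
C#4: an octave down reaches C, and 12 semitones makes it C#3.
Bb3 down a perfect octave is Bb2.
B3 down a perfect octave is B2.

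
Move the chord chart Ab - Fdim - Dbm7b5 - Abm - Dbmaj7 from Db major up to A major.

Db major up to A major is an augmented fifth; each chord root moves by that interval while the quality stays the same.
Ab: root Ab up an augmented fifth → E, giving E.
Fdim: root F up an augmented fifth → C#, giving C#dim.
Dbm7b5: root Db up an augmented fifth → A, giving Am7b5.
Abm: root Ab up an augmented fifth → E, giving Em.
Dbmaj7: root Db up an augmented fifth → A, giving Amaj7.

E C#dim Am7b5 Em Amaj7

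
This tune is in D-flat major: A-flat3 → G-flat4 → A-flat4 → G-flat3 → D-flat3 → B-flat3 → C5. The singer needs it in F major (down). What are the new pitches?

C3 Bb3 C4 Bb2 F2 D3 E4

D-flat major to F major down is a minor sixth, so every note moves down by that interval.
Ab3 to C3
Gb4 to Bb3
Ab4 to C4
Gb3 to Bb2
Db3 to F2
Bb3 to D3
C5 to E4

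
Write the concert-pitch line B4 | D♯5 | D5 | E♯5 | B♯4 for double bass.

B5 D#6 D6 E#6 B#5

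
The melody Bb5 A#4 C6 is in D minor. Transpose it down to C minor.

D minor to C minor down is a major second, so every note moves down by that interval.
Bb5 gives Ab5
A#4 gives G#4
C6 gives Bb5

Ab5 G#4 Bb5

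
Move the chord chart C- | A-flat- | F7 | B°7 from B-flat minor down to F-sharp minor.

B-flat minor down to F-sharp minor is a diminished fourth; each chord root moves by that interval while the quality stays the same.
C-: root C down a diminished fourth → G#, giving G#-.
A-flat-: root A-flat down a diminished fourth → E, giving E-.
F7: root F down a diminished fourth → C#, giving C#7.
B°7: root B down a diminished fourth → F##, giving F##°7.

G#- E- C#7 F##°7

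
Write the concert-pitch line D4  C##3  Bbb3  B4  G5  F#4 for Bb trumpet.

The Bb trumpet sounds a major second below written, so the written part must be a major second above concert — transpose each note up.
D4 -> E4
C##3 -> D##3
Bbb3 -> Cb4
B4 -> C#5
G5 -> A5
F#4 -> G#4

E4 D##3 Cb4 C#5 A5 G#4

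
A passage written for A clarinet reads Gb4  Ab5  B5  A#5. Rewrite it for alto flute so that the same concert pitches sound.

Ab4 Bb5 C#6 B#5

First find concert pitch: the A clarinet sounds a minor third below written, so Gb4 Ab5 B5 A#5 sounds Eb4 F5 G#5 F##5.
Then write for alto flute: it sounds a perfect fourth below written, so the part must be a perfect fourth above concert.
Eb4 → Ab4
F5 → Bb5
G#5 → C#6
F##5 → B#5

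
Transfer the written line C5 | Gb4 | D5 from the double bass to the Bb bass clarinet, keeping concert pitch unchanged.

D5 Ab4 E5

First find concert pitch: the double bass sounds a perfect octave below written, so C5 Gb4 D5 sounds C4 Gb3 D4.
Then write for Bb bass clarinet: it sounds a major ninth below written, so the part must be a major ninth above concert.
C4 → D5
Gb3 → Ab4
D4 → E5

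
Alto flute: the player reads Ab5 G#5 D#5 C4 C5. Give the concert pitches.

Written C4 on the alto flute sounds as G3, a perfect fourth lower; apply that shift to every note.
Ab5 becomes Eb5
G#5 becomes D#5
D#5 becomes A#4
C4 becomes G3
C5 becomes G4

Eb5 D#5 A#4 G3 G4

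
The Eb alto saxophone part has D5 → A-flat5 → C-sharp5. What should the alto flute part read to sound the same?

Bb4 Fb5 A4

First find concert pitch: the Eb alto saxophone sounds a major sixth below written, so D5 A-flat5 C-sharp5 sounds F4 Cb5 E4.
Then write for alto flute: it sounds a perfect fourth below written, so the part must be a perfect fourth above concert.
F4 → Bb4
Cb5 → Fb5
E4 → A4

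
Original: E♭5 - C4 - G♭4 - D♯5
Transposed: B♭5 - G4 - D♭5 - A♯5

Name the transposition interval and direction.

From Eb5 to Bb5 is 5 letter names — a fifth of some quality.
Eb5 to Bb5 is 7 semitones, which makes it a perfect fifth; the second version is higher, so the direction is up.
Checking another pair — D#5 → A#5 — gives the same interval.

up a perfect fifth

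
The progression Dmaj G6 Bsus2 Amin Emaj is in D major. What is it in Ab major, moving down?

D major down to Ab major is an augmented fourth; each chord root moves by that interval while the quality stays the same.
Dmaj: root D down an augmented fourth → Ab, giving Abmaj.
G6: root G down an augmented fourth → Db, giving Db6.
Bsus2: root B down an augmented fourth → F, giving Fsus2.
Amin: root A down an augmented fourth → Eb, giving Ebmin.
Emaj: root E down an augmented fourth → Bb, giving Bbmaj.

Abmaj Db6 Fsus2 Ebmin Bbmaj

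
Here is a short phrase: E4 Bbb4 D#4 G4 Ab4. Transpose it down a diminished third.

C##4 G4 B##3 E#4 F#4

E4 down a diminished third is C##4.
Bbb4 down a diminished third is G4.
A diminished third down from D#4 gives B##3.
A diminished third down from G4 gives E#4.
Ab4 down a diminished third is F#4.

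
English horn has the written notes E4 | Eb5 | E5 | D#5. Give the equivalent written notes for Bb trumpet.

B3 Bb4 B4 A#4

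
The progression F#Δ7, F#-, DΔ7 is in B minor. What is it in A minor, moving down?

EΔ7 E- CΔ7

B minor down to A minor is a major second; each chord root moves by that interval while the quality stays the same.
F#Δ7: root F# down a major second → E, giving EΔ7.
F#-: root F# down a major second → E, giving E-.
DΔ7: root D down a major second → C, giving CΔ7.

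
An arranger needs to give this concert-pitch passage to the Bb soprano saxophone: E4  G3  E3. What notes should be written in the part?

F#4 A3 F#3

Written C4 sounds as Bb3 on the Bb soprano saxophone, so concert pitches are written a major second up.
E4 to F#4
G3 to A3
E3 to F#3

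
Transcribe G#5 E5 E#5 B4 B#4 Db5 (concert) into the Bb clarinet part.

Written C4 sounds as Bb3 on the Bb clarinet, so concert pitches are written a major second up.
G#5 gives A#5
E5 gives F#5
E#5 gives F##5
B4 gives C#5
B#4 gives C##5
Db5 gives Eb5

A#5 F#5 F##5 C#5 C##5 Eb5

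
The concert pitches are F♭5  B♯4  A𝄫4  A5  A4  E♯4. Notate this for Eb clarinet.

The Eb clarinet sounds a minor third above written, so the written part must be a minor third below concert — transpose each note down.
Fb5 gives Db5
B#4 gives G##4
Abb4 gives Fb4
A5 gives F#5
A4 gives F#4
E#4 gives C##4

Db5 G##4 Fb4 F#5 F#4 C##4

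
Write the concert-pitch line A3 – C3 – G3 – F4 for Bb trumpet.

Written C4 sounds as Bb3 on the Bb trumpet, so concert pitches are written a major second up.
A3 to B3
C3 to D3
G3 to A3
F4 to G4

B3 D3 A3 G4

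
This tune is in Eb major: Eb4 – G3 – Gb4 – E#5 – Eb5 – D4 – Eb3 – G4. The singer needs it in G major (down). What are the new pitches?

From Eb down to G is a minor sixth; apply that to each pitch.
Eb4 becomes G3
G3 becomes B2
Gb4 becomes Bb3
E#5 becomes G##4
Eb5 becomes G4
D4 becomes F#3
Eb3 becomes G2
G4 becomes B3

G3 B2 Bb3 G##4 G4 F#3 G2 B3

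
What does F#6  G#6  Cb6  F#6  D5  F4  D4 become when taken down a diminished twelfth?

F#6 → B#4
G#6 → C##5
Cb6 → F4
F#6 → B#4
D5 → G#3
F4 → B2
D4 → G#2

B#4 C##5 F4 B#4 G#3 B2 G#2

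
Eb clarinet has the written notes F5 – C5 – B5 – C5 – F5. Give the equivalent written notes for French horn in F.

First find concert pitch: the Eb clarinet sounds a minor third above written, so F5 C5 B5 C5 F5 sounds Ab5 Eb5 D6 Eb5 Ab5.
Then write for French horn in F: it sounds a perfect fifth below written, so the part must be a perfect fifth above concert.
Ab5 → Eb6
Eb5 → Bb5
D6 → A6
Eb5 → Bb5
Ab5 → Eb6

Eb6 Bb5 A6 Bb5 Eb6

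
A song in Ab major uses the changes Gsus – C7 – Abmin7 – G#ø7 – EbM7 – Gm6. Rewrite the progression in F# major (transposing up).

Ab major up to F# major is an augmented sixth; each chord root moves by that interval while the quality stays the same.
Gsus: root G up an augmented sixth → E#, giving E#sus.
C7: root C up an augmented sixth → A#, giving A#7.
Abmin7: root Ab up an augmented sixth → F#, giving F#min7.
G#ø7: root G# up an augmented sixth → E##, giving E##ø7.
EbM7: root Eb up an augmented sixth → C#, giving C#M7.
Gm6: root G up an augmented sixth → E#, giving E#m6.

E#sus A#7 F#min7 E##ø7 C#M7 E#m6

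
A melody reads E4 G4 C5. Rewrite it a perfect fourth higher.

A4 C5 F5

E4 -> A4
G4 -> C5
C5 -> F5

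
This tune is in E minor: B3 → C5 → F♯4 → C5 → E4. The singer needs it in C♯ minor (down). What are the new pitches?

G#3 A4 D#4 A4 C#4

From E down to C♯ is a minor third; apply that to each pitch.
B3 becomes G#3
C5 becomes A4
F#4 becomes D#4
C5 becomes A4
E4 becomes C#4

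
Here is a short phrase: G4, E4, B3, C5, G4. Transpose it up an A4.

G4: a fourth up reaches C, and 6 semitones makes it C#5.
E4: a fourth up reaches A, and 6 semitones makes it A#4.
B3: a fourth up reaches E, and 6 semitones makes it E#4.
C5 up an augmented fourth is F#5.
G4 up an augmented fourth is C#5.

C#5 A#4 E#4 F#5 C#5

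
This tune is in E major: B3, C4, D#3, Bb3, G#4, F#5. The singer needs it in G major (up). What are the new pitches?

E major to G major up is a minor third, so every note moves up by that interval.
B3 → D4
C4 → Eb4
D#3 → F#3
Bb3 → Db4
G#4 → B4
F#5 → A5

D4 Eb4 F#3 Db4 B4 A5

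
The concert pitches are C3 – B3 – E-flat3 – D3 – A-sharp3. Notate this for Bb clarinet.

Written C4 sounds as Bb3 on the Bb clarinet, so concert pitches are written a major second up.
C3 -> D3
B3 -> C#4
Eb3 -> F3
D3 -> E3
A#3 -> B#3

D3 C#4 F3 E3 B#3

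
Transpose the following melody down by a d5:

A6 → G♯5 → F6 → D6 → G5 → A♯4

D#6 C##5 B5 G#5 C#5 D##4

A6 to D#6
G#5 to C##5
F6 to B5
D6 to G#5
G5 to C#5
A#4 to D##4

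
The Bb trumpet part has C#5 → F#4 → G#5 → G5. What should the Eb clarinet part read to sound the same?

First find concert pitch: the Bb trumpet sounds a major second below written, so C#5 F#4 G#5 G5 sounds B4 E4 F#5 F5.
Then write for Eb clarinet: it sounds a minor third above written, so the part must be a minor third below concert.
B4 → G#4
E4 → C#4
F#5 → D#5
F5 → D5

G#4 C#4 D#5 D5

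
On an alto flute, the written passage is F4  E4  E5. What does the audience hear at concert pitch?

C4 B3 B4

The alto flute sounds a perfect fourth below written, so transpose each written note down a perfect fourth.
F4 becomes C4
E4 becomes B3
E5 becomes B4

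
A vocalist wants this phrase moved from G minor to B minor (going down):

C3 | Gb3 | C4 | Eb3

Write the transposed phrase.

E2 Bb2 E3 G2

G minor to B minor down is a minor sixth, so every note moves down by that interval.
C3 gives E2
Gb3 gives Bb2
C4 gives E3
Eb3 gives G2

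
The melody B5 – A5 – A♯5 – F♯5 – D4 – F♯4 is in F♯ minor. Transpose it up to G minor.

C6 Bb5 B5 G5 Eb4 G4

F♯ minor to G minor up is a minor second, so every note moves up by that interval.
B5 gives C6
A5 gives Bb5
A#5 gives B5
F#5 gives G5
D4 gives Eb4
F#4 gives G4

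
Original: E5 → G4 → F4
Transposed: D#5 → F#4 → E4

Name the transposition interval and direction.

From E5 to D#5 is 2 letter names — a second of some quality.
D#5 to E5 is 1 semitone, which makes it a minor second; the second version is lower, so the direction is down.
Checking another pair — F4 → E4 — gives the same interval.

down a minor second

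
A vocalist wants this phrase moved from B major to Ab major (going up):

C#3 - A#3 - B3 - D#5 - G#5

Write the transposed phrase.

Bb3 G4 Ab4 C6 F6

B major to Ab major up is a diminished seventh, so every note moves up by that interval.
C#3 becomes Bb3
A#3 becomes G4
B3 becomes Ab4
D#5 becomes C6
G#5 becomes F6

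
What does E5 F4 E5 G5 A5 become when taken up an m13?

C7 Db6 C7 Eb7 F7

E5 up a minor thirteenth is C7.
F4: a thirteenth up reaches D, and 20 semitones makes it Db6.
E5: a thirteenth up reaches C, and 20 semitones makes it C7.
G5: a thirteenth up reaches E, and 20 semitones makes it Eb7.
A5 up a minor thirteenth is F7.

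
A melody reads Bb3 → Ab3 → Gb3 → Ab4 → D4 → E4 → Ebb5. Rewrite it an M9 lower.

Ab2 Gb2 Fb2 Gb3 C3 D3 Dbb4

Bb3 becomes Ab2
Ab3 becomes Gb2
Gb3 becomes Fb2
Ab4 becomes Gb3
D4 becomes C3
E4 becomes D3
Ebb5 becomes Dbb4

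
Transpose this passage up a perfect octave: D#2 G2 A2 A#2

D#2 up a perfect octave is D#3.
G2 up a perfect octave is G3.
A2 up a perfect octave is A3.
A#2 up a perfect octave is A#3.

D#3 G3 A3 A#3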